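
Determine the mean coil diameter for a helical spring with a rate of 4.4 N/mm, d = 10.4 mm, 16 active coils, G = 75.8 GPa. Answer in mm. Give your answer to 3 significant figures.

116 mm

D = (Gd⁴/(8N_a·k))^(1/3) = (75.8×10³·10.4⁴/(8·16·4.4))^(1/3)
  = (1.57449e+06)^(1/3) = 116.3358 mm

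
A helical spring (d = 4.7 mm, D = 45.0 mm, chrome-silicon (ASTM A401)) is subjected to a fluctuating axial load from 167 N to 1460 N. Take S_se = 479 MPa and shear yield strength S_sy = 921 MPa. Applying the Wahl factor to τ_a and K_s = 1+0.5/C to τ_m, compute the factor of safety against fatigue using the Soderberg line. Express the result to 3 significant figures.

C = D/d = 45.0/4.7 = 9.5745; K_W = (4C−1)/(4C−4)+0.615/C = 1.1517; K_s = 1+0.5/C = 1.0522
F_a = (F_max−F_min)/2 = 646.5 N; F_m = (F_max+F_min)/2 = 813.5 N
τ_a = K_W·8F_aD/(πd³) = 1.1517 × 713.56 = 821.8 MPa
τ_m = K_s·8F_mD/(πd³) = 1.0522 × 897.88 = 944.77 MPa
Soderberg: 1/n_f = τ_a/S_se + τ_m/S_sy = 821.8/479 + 944.77/921 = 1.71566 + 1.02580 = 2.7415
n_f = 1/2.7415 = 0.3648

0.365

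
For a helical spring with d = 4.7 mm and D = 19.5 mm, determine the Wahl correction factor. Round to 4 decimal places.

1.3864

C = D/d = 19.5/4.7 = 4.1489
K_W = (4C−1)/(4C−4) + 0.615/C = 15.596/12.596 + 0.1482 = 1.3864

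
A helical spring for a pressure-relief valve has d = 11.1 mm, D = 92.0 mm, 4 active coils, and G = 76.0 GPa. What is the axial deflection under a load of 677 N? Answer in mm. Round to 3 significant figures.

k = Gd⁴/(8D³N_a) = (76.0×10³)(11.1⁴)/(8·92.0³·4) = 46.301 N/mm
δ = F/k = 677 / 46.301 = 14.622 mm

14.6 mm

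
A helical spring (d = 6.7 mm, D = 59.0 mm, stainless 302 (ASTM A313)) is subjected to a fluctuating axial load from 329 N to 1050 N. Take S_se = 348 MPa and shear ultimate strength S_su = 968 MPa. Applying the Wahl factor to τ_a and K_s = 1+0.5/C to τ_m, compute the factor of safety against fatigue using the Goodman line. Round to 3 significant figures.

C = D/d = 59.0/6.7 = 8.8060; K_W = (4C−1)/(4C−4)+0.615/C = 1.1659; K_s = 1+0.5/C = 1.0568
F_a = (F_max−F_min)/2 = 360.5 N; F_m = (F_max+F_min)/2 = 689.5 N
τ_a = K_W·8F_aD/(πd³) = 1.1659 × 180.08 = 209.96 MPa
τ_m = K_s·8F_mD/(πd³) = 1.0568 × 344.43 = 363.99 MPa
Goodman: 1/n_f = τ_a/S_se + τ_m/S_su = 209.96/348 + 363.99/968 = 0.60334 + 0.37602 = 0.97936
n_f = 1/0.97936 = 1.021

1.02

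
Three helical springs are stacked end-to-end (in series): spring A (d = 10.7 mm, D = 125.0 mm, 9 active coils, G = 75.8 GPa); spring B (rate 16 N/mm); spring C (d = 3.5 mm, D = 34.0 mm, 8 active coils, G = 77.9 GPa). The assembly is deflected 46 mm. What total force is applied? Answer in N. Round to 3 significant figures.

110 N

k_A = Gd⁴/(8D³N_a) = (75.8×10³)(10.7⁴)/(8·125.0³·9) = 7.0655 N/mm
k_C = Gd⁴/(8D³N_a) = (77.9×10³)(3.5⁴)/(8·34.0³·8) = 4.6472 N/mm
Series: 1/k_eq = 1/7.0655 + 1/16 + 1/4.6472 = 0.41922; k_eq = 2.3854 N/mm
F = k_eq·δ = 2.3854·46 = 109.73 N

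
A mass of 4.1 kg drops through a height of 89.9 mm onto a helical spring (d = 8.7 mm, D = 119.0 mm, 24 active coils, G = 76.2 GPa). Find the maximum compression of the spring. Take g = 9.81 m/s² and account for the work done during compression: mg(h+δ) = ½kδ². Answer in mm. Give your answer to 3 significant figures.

109 mm

k = Gd⁴/(8D³N_a) = (76.2×10³)(8.7⁴)/(8·119.0³·24) = 1.3492 N/mm
W = mg = 4.1 × 9.81 = 40.221 N
½kδ² − Wδ − Wh = 0 → δ = (W + √(W² + 2kWh))/k
δ = (40.221 + √(1617.7 + 9757.36))/1.3492 = (40.221 + 106.65)/1.3492 = 108.86 mm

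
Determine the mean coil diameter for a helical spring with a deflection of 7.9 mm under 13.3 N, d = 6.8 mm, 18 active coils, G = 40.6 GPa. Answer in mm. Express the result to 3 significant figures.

Required rate k = F/δ = 13.3/7.9 = 1.6835 N/mm
D = (Gd⁴/(8N_a·k))^(1/3) = (40.6×10³·6.8⁴/(8·18·1.6835))^(1/3)
  = (358076)^(1/3) = 71.0109 mm

71.0 mm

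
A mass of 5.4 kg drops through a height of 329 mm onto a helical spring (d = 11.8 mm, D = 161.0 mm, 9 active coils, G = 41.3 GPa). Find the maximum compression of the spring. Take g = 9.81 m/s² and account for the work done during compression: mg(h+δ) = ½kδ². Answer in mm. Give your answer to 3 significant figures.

136 mm

k = Gd⁴/(8D³N_a) = (41.3×10³)(11.8⁴)/(8·161.0³·9) = 2.6648 N/mm
W = mg = 5.4 × 9.81 = 52.974 N
½kδ² − Wδ − Wh = 0 → δ = (W + √(W² + 2kWh))/k
δ = (52.974 + √(2806.2 + 92887.4))/2.6648 = (52.974 + 309.34)/2.6648 = 135.96 mm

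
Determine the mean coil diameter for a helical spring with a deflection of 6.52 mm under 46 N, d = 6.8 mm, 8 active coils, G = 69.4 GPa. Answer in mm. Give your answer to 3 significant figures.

Required rate k = F/δ = 46/6.52 = 7.0552 N/mm
D = (Gd⁴/(8N_a·k))^(1/3) = (69.4×10³·6.8⁴/(8·8·7.0552))^(1/3)
  = (328628)^(1/3) = 69.0083 mm

69.0 mm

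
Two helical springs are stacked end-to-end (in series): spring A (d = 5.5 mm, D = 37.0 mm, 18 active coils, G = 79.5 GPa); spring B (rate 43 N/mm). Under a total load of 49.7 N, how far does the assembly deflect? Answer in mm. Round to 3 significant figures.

6.14 mm

k_A = Gd⁴/(8D³N_a) = (79.5×10³)(5.5⁴)/(8·37.0³·18) = 9.9736 N/mm
Series: 1/k_eq = 1/9.9736 + 1/43 = 0.12352; k_eq = 8.0958 N/mm
δ = F/k_eq = 49.7/8.0958 = 6.139 mm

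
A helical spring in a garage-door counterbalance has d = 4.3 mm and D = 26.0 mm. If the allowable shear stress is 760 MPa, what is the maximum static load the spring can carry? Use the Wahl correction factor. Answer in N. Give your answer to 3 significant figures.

C = D/d = 26.0/4.3 = 6.0465
K_W = (4C−1)/(4C−4) + 0.615/C = 23.186/20.186 + 0.1017 = 1.2503
τ_max = K·8FD/(πd³) → F_max = τ_allow·πd³/(8DK)
F_max = 760·π·4.3³/(8·26.0·1.2503) = 1.8983e+05/260.07 = 729.93 N

730 N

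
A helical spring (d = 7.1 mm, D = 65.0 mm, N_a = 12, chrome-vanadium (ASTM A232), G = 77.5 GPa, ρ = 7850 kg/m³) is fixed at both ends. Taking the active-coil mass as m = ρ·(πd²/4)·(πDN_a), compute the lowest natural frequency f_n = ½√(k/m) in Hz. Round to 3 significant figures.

49.5 Hz

k = Gd⁴/(8D³N_a) = (77.5×10³)(7.1⁴)/(8·65.0³·12) = 7.4701 N/mm = 7470.1 N/m
Wire length L = πDN_a = π·65.0·12 = 2450.4 mm
m = ρ·(πd²/4)·L = 7850 × 39.592×10⁻⁶ m² × 2.4504 m = 0.76159 kg
f_n = ½√(k/m) = 0.5·√(7470.1/0.76159) = 0.5·√(9808.5) = 49.519 Hz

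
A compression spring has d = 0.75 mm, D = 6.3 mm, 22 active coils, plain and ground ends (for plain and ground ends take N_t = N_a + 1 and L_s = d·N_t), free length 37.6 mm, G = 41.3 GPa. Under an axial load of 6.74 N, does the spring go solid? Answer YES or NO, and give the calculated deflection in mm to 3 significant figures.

k = Gd⁴/(8D³N_a) = (41.3×10³)(0.75⁴)/(8·6.3³·22) = 0.29693 N/mm
N_t = 23; L_s = 0.75·23 = 17.25 mm; δ_solid = L₀ − L_s = 37.6 − 17.25 = 20.35 mm
δ = F/k = 6.74/0.29693 = 22.699 mm
δ ≥ δ_solid → spring goes solid

YES, δ = 22.7 mm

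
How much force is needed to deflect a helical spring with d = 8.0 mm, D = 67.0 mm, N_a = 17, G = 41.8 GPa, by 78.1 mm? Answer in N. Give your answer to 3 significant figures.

327 N

k = Gd⁴/(8D³N_a) = (41.8×10³)(8.0⁴)/(8·67.0³·17) = 4.1857 N/mm
F = k·δ = 4.1857 × 78.1 = 326.91 N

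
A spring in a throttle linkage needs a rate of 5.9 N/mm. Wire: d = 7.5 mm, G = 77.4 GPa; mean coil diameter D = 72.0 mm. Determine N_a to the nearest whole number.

N_a = Gd⁴/(8D³k) = (77.4×10³ × 7.5⁴)/(8 × 72.0³ × 5.9)
    = 2.44898e+08 / 1.76173e+07 = 13.9 → 14 coils

14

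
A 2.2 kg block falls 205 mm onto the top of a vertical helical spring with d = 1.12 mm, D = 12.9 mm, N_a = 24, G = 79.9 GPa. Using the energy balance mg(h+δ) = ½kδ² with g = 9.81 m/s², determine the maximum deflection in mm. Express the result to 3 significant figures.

255 mm

k = Gd⁴/(8D³N_a) = (79.9×10³)(1.12⁴)/(8·12.9³·24) = 0.30503 N/mm
W = mg = 2.2 × 9.81 = 21.582 N
½kδ² − Wδ − Wh = 0 → δ = (W + √(W² + 2kWh))/k
δ = (21.582 + √(465.78 + 2699.13))/0.30503 = (21.582 + 56.258)/0.30503 = 255.18 mm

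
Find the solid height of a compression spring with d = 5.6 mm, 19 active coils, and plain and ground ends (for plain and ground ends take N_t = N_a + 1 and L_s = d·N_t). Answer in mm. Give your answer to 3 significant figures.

plain and ground ends: N_t = N_a + 1 = 19 + 1 = 20
L_s = d·N_t = 5.6 × 20 = 112 mm

112 mm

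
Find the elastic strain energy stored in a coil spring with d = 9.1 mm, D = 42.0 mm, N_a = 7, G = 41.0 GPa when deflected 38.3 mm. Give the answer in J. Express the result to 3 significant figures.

k = Gd⁴/(8D³N_a) = (41.0×10³)(9.1⁴)/(8·42.0³·7) = 67.766 N/mm
U = ½kδ² = 0.5 × 67.766 × 38.3² = 49703 N·mm = 49.703 J

49.7 J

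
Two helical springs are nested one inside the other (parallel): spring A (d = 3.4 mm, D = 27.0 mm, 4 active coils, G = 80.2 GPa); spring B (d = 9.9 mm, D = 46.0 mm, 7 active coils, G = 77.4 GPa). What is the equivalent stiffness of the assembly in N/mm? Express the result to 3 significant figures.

153 N/mm

k_A = Gd⁴/(8D³N_a) = (80.2×10³)(3.4⁴)/(8·27.0³·4) = 17.016 N/mm
k_B = Gd⁴/(8D³N_a) = (77.4×10³)(9.9⁴)/(8·46.0³·7) = 136.4 N/mm
Parallel: k_eq = 17.016 + 136.4 = 153.42 N/mm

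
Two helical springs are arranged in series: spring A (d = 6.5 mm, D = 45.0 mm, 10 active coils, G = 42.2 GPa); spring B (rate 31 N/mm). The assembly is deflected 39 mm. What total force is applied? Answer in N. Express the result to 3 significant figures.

302 N

k_A = Gd⁴/(8D³N_a) = (42.2×10³)(6.5⁴)/(8·45.0³·10) = 10.333 N/mm
Series: 1/k_eq = 1/10.333 + 1/31 = 0.12903; k_eq = 7.75 N/mm
F = k_eq·δ = 7.75·39 = 302.25 N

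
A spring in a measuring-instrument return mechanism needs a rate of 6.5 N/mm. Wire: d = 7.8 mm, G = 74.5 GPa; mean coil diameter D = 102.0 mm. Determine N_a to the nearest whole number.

5

N_a = Gd⁴/(8D³k) = (74.5×10³ × 7.8⁴)/(8 × 102.0³ × 6.5)
    = 2.75762e+08 / 5.51828e+07 = 4.997 → 5 coils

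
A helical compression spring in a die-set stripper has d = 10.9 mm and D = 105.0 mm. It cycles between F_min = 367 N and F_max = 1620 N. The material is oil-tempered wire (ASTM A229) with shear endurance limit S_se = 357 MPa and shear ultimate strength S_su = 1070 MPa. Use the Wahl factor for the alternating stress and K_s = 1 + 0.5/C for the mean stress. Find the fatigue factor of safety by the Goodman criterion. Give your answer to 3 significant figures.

1.62

C = D/d = 105.0/10.9 = 9.6330; K_W = (4C−1)/(4C−4)+0.615/C = 1.1507; K_s = 1+0.5/C = 1.0519
F_a = (F_max−F_min)/2 = 626.5 N; F_m = (F_max+F_min)/2 = 993.5 N
τ_a = K_W·8F_aD/(πd³) = 1.1507 × 129.35 = 148.85 MPa
τ_m = K_s·8F_mD/(πd³) = 1.0519 × 205.12 = 215.77 MPa
Goodman: 1/n_f = τ_a/S_se + τ_m/S_su = 148.85/357 + 215.77/1070 = 0.41694 + 0.20166 = 0.61859
n_f = 1/0.61859 = 1.617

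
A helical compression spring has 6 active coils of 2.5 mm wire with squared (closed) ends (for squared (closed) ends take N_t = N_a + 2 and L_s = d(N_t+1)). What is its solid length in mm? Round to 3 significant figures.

22.5 mm

squared (closed) ends: N_t = N_a + 2 = 6 + 2 = 8
L_s = d·(N_t+1) = 2.5 × 9 = 22.5 mm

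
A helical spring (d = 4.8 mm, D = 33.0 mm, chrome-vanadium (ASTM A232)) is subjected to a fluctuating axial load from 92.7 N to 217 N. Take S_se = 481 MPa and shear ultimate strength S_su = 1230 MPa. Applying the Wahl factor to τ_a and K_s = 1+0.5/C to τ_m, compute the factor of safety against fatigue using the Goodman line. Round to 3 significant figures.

4.50

C = D/d = 33.0/4.8 = 6.8750; K_W = (4C−1)/(4C−4)+0.615/C = 1.2171; K_s = 1+0.5/C = 1.0727
F_a = (F_max−F_min)/2 = 62.15 N; F_m = (F_max+F_min)/2 = 154.85 N
τ_a = K_W·8F_aD/(πd³) = 1.2171 × 47.225 = 57.478 MPa
τ_m = K_s·8F_mD/(πd³) = 1.0727 × 117.66 = 126.22 MPa
Goodman: 1/n_f = τ_a/S_se + τ_m/S_su = 57.478/481 + 126.22/1230 = 0.11950 + 0.10262 = 0.22212
n_f = 1/0.22212 = 4.502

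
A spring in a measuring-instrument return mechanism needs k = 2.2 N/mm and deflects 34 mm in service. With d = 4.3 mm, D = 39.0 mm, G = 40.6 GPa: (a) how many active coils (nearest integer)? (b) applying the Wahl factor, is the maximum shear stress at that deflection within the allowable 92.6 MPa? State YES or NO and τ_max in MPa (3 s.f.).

(a) 13 coils; (b) NO, τ_max = 111 MPa

N_a = Gd⁴/(8D³k) = (40.6×10³)(4.3⁴)/(8·39.0³·2.2) = 13.3 → N_a = 13
Actual rate k = Gd⁴/(8D³·13) = 2.2499 N/mm
Working load F = kδ = 2.2499·34 = 76.498 N
C = 39.0/4.3 = 9.0698; K_W = (4C−1)/(4C−4)+0.615/C = 1.1607
τ_max = K_W·8FD/(πd³) = 1.1607·95.554 = 110.91 MPa
τ_max > 92.6 MPa → exceeds allowable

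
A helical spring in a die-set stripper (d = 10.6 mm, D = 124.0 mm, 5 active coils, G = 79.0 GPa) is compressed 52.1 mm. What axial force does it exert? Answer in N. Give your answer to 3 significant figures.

k = Gd⁴/(8D³N_a) = (79.0×10³)(10.6⁴)/(8·124.0³·5) = 13.078 N/mm
F = k·δ = 13.078 × 52.1 = 681.34 N

681 N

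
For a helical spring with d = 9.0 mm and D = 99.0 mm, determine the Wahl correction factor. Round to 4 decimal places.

C = D/d = 99.0/9.0 = 11.0000
K_W = (4C−1)/(4C−4) + 0.615/C = 43.000/40.000 + 0.0559 = 1.1309

1.1309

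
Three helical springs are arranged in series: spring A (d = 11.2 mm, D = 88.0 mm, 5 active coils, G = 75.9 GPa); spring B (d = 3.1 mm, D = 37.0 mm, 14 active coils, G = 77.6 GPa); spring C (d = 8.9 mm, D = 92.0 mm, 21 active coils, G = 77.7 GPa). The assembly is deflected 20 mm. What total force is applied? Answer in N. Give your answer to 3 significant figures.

18.5 N

k_A = Gd⁴/(8D³N_a) = (75.9×10³)(11.2⁴)/(8·88.0³·5) = 43.813 N/mm
k_B = Gd⁴/(8D³N_a) = (77.6×10³)(3.1⁴)/(8·37.0³·14) = 1.2632 N/mm
k_C = Gd⁴/(8D³N_a) = (77.7×10³)(8.9⁴)/(8·92.0³·21) = 3.7266 N/mm
Series: 1/k_eq = 1/43.813 + 1/1.2632 + 1/3.7266 = 1.0828; k_eq = 0.92355 N/mm
F = k_eq·δ = 0.92355·20 = 18.471 N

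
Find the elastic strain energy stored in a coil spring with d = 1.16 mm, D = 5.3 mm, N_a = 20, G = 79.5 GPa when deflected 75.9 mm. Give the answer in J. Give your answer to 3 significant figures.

k = Gd⁴/(8D³N_a) = (79.5×10³)(1.16⁴)/(8·5.3³·20) = 6.043 N/mm
U = ½kδ² = 0.5 × 6.043 × 75.9² = 17406 N·mm = 17.406 J

17.4 J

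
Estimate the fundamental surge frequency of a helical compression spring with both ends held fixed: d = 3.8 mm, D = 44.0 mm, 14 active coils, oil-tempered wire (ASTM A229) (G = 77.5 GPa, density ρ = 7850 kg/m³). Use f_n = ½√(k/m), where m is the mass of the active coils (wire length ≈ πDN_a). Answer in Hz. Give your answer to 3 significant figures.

49.6 Hz

k = Gd⁴/(8D³N_a) = (77.5×10³)(3.8⁴)/(8·44.0³·14) = 1.6938 N/mm = 1693.8 N/m
Wire length L = πDN_a = π·44.0·14 = 1935.2 mm
m = ρ·(πd²/4)·L = 7850 × 11.341×10⁻⁶ m² × 1.9352 m = 0.17229 kg
f_n = ½√(k/m) = 0.5·√(1693.8/0.17229) = 0.5·√(9831.1) = 49.576 Hz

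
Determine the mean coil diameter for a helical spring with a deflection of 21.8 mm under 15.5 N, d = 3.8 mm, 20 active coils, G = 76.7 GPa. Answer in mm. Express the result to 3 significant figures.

52.0 mm

Required rate k = F/δ = 15.5/21.8 = 0.71101 N/mm
D = (Gd⁴/(8N_a·k))^(1/3) = (76.7×10³·3.8⁴/(8·20·0.71101))^(1/3)
  = (140584)^(1/3) = 51.9970 mm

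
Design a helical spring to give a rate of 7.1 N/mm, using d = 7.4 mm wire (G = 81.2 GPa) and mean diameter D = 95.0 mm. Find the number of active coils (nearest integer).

5

N_a = Gd⁴/(8D³k) = (81.2×10³ × 7.4⁴)/(8 × 95.0³ × 7.1)
    = 2.43491e+08 / 4.86989e+07 = 5 → 5 coils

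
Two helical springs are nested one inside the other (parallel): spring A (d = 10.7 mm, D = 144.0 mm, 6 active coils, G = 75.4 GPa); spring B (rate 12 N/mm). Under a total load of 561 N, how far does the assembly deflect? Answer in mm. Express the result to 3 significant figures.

29.7 mm

k_A = Gd⁴/(8D³N_a) = (75.4×10³)(10.7⁴)/(8·144.0³·6) = 6.8957 N/mm
Parallel: k_eq = 6.8957 + 12 = 18.896 N/mm
δ = F/k_eq = 561/18.896 = 29.689 mm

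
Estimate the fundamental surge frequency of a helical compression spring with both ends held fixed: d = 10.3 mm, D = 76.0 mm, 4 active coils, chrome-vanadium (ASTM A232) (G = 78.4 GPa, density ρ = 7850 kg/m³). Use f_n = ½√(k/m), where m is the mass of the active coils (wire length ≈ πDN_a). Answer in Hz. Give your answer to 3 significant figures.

k = Gd⁴/(8D³N_a) = (78.4×10³)(10.3⁴)/(8·76.0³·4) = 62.817 N/mm = 62817 N/m
Wire length L = πDN_a = π·76.0·4 = 955.04 mm
m = ρ·(πd²/4)·L = 7850 × 83.323×10⁻⁶ m² × 0.95504 m = 0.62468 kg
f_n = ½√(k/m) = 0.5·√(62817/0.62468) = 0.5·√(1.0056e+05) = 158.55 Hz

159 Hz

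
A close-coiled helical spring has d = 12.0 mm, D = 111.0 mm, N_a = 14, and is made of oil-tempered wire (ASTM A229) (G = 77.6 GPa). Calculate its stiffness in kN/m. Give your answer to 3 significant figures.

k = Gd⁴/(8D³N_a) = (77.6×10³ × 12.0⁴) / (8 × 111.0³ × 14)
  = 1.60911e+09 / 1.53175e+08 = 10.505 N/mm

10.5 kN/m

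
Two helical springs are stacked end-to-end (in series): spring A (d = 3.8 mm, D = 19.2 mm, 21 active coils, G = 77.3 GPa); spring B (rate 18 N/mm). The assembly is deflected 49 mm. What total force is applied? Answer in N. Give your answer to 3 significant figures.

k_A = Gd⁴/(8D³N_a) = (77.3×10³)(3.8⁴)/(8·19.2³·21) = 13.555 N/mm
Series: 1/k_eq = 1/13.555 + 1/18 = 0.12933; k_eq = 7.7322 N/mm
F = k_eq·δ = 7.7322·49 = 378.88 N

379 N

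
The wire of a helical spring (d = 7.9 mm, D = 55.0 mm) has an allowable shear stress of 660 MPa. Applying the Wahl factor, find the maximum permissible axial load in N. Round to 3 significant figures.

C = D/d = 55.0/7.9 = 6.9620
K_W = (4C−1)/(4C−4) + 0.615/C = 26.848/23.848 + 0.0883 = 1.2141
τ_max = K·8FD/(πd³) → F_max = τ_allow·πd³/(8DK)
F_max = 660·π·7.9³/(8·55.0·1.2141) = 1.0223e+06/534.22 = 1913.6 N

1910 N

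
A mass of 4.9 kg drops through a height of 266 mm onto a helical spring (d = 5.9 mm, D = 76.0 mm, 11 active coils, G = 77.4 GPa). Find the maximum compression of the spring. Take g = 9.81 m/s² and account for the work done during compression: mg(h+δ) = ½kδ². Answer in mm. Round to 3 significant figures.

124 mm

k = Gd⁴/(8D³N_a) = (77.4×10³)(5.9⁴)/(8·76.0³·11) = 2.4279 N/mm
W = mg = 4.9 × 9.81 = 48.069 N
½kδ² − Wδ − Wh = 0 → δ = (W + √(W² + 2kWh))/k
δ = (48.069 + √(2310.6 + 62087.2))/2.4279 = (48.069 + 253.77)/2.4279 = 124.32 mm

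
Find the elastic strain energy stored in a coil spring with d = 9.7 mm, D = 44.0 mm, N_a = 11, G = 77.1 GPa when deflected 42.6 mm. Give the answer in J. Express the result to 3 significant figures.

82.6 J

k = Gd⁴/(8D³N_a) = (77.1×10³)(9.7⁴)/(8·44.0³·11) = 91.054 N/mm
U = ½kδ² = 0.5 × 91.054 × 42.6² = 82621 N·mm = 82.621 J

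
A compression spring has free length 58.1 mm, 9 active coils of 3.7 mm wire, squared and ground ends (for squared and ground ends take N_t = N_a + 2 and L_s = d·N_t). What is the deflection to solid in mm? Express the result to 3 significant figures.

N_t = 11; L_s = 3.7·11 = 40.7 mm
δ_solid = L₀ − L_s = 58.1 − 40.7 = 17.4 mm

17.4 mm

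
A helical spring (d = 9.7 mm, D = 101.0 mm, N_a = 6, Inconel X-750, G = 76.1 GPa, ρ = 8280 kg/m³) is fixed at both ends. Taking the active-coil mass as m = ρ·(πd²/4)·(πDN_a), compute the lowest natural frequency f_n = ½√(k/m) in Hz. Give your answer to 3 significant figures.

54.1 Hz

k = Gd⁴/(8D³N_a) = (76.1×10³)(9.7⁴)/(8·101.0³·6) = 13.623 N/mm = 13623 N/m
Wire length L = πDN_a = π·101.0·6 = 1903.8 mm
m = ρ·(πd²/4)·L = 8280 × 73.898×10⁻⁶ m² × 1.9038 m = 1.1649 kg
f_n = ½√(k/m) = 0.5·√(13623/1.1649) = 0.5·√(11694) = 54.07 Hz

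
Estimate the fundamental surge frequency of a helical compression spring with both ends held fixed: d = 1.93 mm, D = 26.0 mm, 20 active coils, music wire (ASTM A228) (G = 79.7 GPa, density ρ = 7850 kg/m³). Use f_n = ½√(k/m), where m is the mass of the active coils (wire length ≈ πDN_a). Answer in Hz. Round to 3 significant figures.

k = Gd⁴/(8D³N_a) = (79.7×10³)(1.93⁴)/(8·26.0³·20) = 0.39323 N/mm = 393.23 N/m
Wire length L = πDN_a = π·26.0·20 = 1633.6 mm
m = ρ·(πd²/4)·L = 7850 × 2.9255×10⁻⁶ m² × 1.6336 m = 0.037517 kg
f_n = ½√(k/m) = 0.5·√(393.23/0.037517) = 0.5·√(10481) = 51.189 Hz

51.2 Hz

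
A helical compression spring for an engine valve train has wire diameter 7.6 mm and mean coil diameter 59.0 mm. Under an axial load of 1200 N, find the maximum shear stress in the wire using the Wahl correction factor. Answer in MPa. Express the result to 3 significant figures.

489 MPa

Spring index C = D/d = 59.0/7.6 = 7.7632
K_W = (4C−1)/(4C−4) + 0.615/C = 30.053/27.053 + 0.0792 = 1.1901
τ₀ = 8FD/(πd³) = 8·1200·59.0/(π·7.6³) = 566400/1379.1 = 410.71 MPa
τ_max = K·τ₀ = 1.1901 × 410.71 = 488.79 MPa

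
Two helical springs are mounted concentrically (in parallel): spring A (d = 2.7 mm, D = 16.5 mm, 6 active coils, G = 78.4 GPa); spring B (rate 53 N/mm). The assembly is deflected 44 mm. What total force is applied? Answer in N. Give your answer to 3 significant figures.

k_A = Gd⁴/(8D³N_a) = (78.4×10³)(2.7⁴)/(8·16.5³·6) = 19.323 N/mm
Parallel: k_eq = 19.323 + 53 = 72.323 N/mm
F = k_eq·δ = 72.323·44 = 3182.2 N

3180 N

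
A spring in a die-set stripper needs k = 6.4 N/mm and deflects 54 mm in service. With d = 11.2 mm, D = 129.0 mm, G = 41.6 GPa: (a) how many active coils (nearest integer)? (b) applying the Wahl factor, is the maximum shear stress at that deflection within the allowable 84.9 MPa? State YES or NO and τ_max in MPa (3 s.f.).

(a) 6 coils; (b) NO, τ_max = 90.2 MPa

N_a = Gd⁴/(8D³k) = (41.6×10³)(11.2⁴)/(8·129.0³·6.4) = 5.956 → N_a = 6
Actual rate k = Gd⁴/(8D³·6) = 6.3527 N/mm
Working load F = kδ = 6.3527·54 = 343.04 N
C = 129.0/11.2 = 11.5179; K_W = (4C−1)/(4C−4)+0.615/C = 1.1247
τ_max = K_W·8FD/(πd³) = 1.1247·80.209 = 90.212 MPa
τ_max > 84.9 MPa → exceeds allowable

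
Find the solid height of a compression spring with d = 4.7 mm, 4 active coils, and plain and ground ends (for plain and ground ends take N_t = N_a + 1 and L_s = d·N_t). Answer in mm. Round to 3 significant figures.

plain and ground ends: N_t = N_a + 1 = 4 + 1 = 5
L_s = d·N_t = 4.7 × 5 = 23.5 mm

23.5 mm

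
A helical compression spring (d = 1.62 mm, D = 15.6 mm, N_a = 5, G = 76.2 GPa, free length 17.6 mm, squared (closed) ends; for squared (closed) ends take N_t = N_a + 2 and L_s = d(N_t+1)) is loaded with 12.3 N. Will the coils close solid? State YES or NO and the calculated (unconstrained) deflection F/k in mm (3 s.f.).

k = Gd⁴/(8D³N_a) = (76.2×10³)(1.62⁴)/(8·15.6³·5) = 3.4561 N/mm
N_t = 7; L_s = 1.62·8 = 12.96 mm; δ_solid = L₀ − L_s = 17.6 − 12.96 = 4.64 mm
δ = F/k = 12.3/3.4561 = 3.559 mm
δ < δ_solid → spring does not go solid

NO, δ = 3.56 mm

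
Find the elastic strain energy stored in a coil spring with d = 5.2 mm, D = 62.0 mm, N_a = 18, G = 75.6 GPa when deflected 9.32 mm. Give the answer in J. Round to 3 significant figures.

0.0700 J

k = Gd⁴/(8D³N_a) = (75.6×10³)(5.2⁴)/(8·62.0³·18) = 1.6106 N/mm
U = ½kδ² = 0.5 × 1.6106 × 9.32² = 69.952 N·mm = 0.069952 J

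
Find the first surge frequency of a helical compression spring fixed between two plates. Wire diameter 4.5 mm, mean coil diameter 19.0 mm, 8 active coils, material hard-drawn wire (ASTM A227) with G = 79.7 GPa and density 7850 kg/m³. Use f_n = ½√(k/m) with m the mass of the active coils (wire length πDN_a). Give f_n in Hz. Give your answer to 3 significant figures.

k = Gd⁴/(8D³N_a) = (79.7×10³)(4.5⁴)/(8·19.0³·8) = 74.45 N/mm = 74450 N/m
Wire length L = πDN_a = π·19.0·8 = 477.52 mm
m = ρ·(πd²/4)·L = 7850 × 15.904×10⁻⁶ m² × 0.47752 m = 0.059618 kg
f_n = ½√(k/m) = 0.5·√(74450/0.059618) = 0.5·√(1.2488e+06) = 558.75 Hz

559 Hz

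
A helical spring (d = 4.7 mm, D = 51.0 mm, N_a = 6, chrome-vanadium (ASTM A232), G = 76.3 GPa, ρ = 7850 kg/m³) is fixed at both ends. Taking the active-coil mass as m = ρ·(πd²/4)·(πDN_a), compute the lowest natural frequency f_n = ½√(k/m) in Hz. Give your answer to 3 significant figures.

k = Gd⁴/(8D³N_a) = (76.3×10³)(4.7⁴)/(8·51.0³·6) = 5.8474 N/mm = 5847.4 N/m
Wire length L = πDN_a = π·51.0·6 = 961.33 mm
m = ρ·(πd²/4)·L = 7850 × 17.349×10⁻⁶ m² × 0.96133 m = 0.13093 kg
f_n = ½√(k/m) = 0.5·√(5847.4/0.13093) = 0.5·√(44662) = 105.67 Hz

106 Hz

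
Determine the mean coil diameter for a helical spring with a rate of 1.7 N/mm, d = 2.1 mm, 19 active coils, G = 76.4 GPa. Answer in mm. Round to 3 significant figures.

D = (Gd⁴/(8N_a·k))^(1/3) = (76.4×10³·2.1⁴/(8·19·1.7))^(1/3)
  = (5750.13)^(1/3) = 17.9154 mm

17.9 mm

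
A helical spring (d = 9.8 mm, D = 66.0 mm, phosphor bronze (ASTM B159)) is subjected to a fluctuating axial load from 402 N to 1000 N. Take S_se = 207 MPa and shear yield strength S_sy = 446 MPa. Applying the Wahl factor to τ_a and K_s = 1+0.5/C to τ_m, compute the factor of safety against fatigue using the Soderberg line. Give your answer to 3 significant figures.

C = D/d = 66.0/9.8 = 6.7347; K_W = (4C−1)/(4C−4)+0.615/C = 1.2221; K_s = 1+0.5/C = 1.0742
F_a = (F_max−F_min)/2 = 299 N; F_m = (F_max+F_min)/2 = 701 N
τ_a = K_W·8F_aD/(πd³) = 1.2221 × 53.392 = 65.251 MPa
τ_m = K_s·8F_mD/(πd³) = 1.0742 × 125.18 = 134.47 MPa
Soderberg: 1/n_f = τ_a/S_se + τ_m/S_sy = 65.251/207 + 134.47/446 = 0.31522 + 0.30150 = 0.61672
n_f = 1/0.61672 = 1.621

1.62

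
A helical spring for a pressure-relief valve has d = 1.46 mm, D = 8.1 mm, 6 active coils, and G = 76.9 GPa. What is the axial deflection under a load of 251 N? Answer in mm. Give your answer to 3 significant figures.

k = Gd⁴/(8D³N_a) = (76.9×10³)(1.46⁴)/(8·8.1³·6) = 13.698 N/mm
δ = F/k = 251 / 13.698 = 18.325 mm

18.3 mm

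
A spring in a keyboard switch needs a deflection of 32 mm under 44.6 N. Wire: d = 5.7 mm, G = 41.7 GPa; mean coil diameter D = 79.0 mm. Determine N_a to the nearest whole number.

Required rate k = F/δ = 44.6/32 = 1.3938 N/mm
N_a = Gd⁴/(8D³k) = (41.7×10³ × 5.7⁴)/(8 × 79.0³ × 1.3938)
    = 4.40185e+07 / 5.49738e+06 = 8.007 → 8 coils

8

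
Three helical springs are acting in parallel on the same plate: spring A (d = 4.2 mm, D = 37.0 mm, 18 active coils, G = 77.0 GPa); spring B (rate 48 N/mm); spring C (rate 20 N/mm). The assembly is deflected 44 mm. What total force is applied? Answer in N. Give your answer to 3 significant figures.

3140 N

k_A = Gd⁴/(8D³N_a) = (77.0×10³)(4.2⁴)/(8·37.0³·18) = 3.2849 N/mm
Parallel: k_eq = 3.2849 + 48 + 20 = 71.285 N/mm
F = k_eq·δ = 71.285·44 = 3136.5 N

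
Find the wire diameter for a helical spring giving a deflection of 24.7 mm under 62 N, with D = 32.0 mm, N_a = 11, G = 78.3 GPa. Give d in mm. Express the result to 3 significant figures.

3.10 mm

Required rate k = F/δ = 62/24.7 = 2.5101 N/mm
d = (8D³N_a·k / G)^(1/4) = (8·32.0³·11·2.5101 / (78.3×10³))^0.25
  = (92.441)^0.25 = 3.1007 mm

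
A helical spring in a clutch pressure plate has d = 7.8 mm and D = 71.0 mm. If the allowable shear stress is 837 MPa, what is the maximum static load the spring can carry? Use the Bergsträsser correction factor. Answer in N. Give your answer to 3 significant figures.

1910 N

C = D/d = 71.0/7.8 = 9.1026
K_B = (4C+2)/(4C−3) = 38.410/33.410 = 1.1497
τ_max = K·8FD/(πd³) → F_max = τ_allow·πd³/(8DK)
F_max = 837·π·7.8³/(8·71.0·1.1497) = 1.2478e+06/653 = 1910.9 N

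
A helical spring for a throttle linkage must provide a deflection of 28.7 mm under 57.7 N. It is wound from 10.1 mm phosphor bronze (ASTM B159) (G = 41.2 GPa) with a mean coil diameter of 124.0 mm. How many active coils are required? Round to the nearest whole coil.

Required rate k = F/δ = 57.7/28.7 = 2.0105 N/mm
N_a = Gd⁴/(8D³k) = (41.2×10³ × 10.1⁴)/(8 × 124.0³ × 2.0105)
    = 4.28729e+08 / 3.06654e+07 = 13.98 → 14 coils

14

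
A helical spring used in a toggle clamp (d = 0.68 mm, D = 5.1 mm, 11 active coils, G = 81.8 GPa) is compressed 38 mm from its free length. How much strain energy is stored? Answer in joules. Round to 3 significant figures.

k = Gd⁴/(8D³N_a) = (81.8×10³)(0.68⁴)/(8·5.1³·11) = 1.4983 N/mm
U = ½kδ² = 0.5 × 1.4983 × 38² = 1081.8 N·mm = 1.0818 J

1.08 J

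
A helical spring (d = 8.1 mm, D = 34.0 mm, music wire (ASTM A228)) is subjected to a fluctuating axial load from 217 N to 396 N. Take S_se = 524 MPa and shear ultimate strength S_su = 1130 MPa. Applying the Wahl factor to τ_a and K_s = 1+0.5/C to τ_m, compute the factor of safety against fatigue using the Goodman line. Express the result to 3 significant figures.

C = D/d = 34.0/8.1 = 4.1975; K_W = (4C−1)/(4C−4)+0.615/C = 1.3811; K_s = 1+0.5/C = 1.1191
F_a = (F_max−F_min)/2 = 89.5 N; F_m = (F_max+F_min)/2 = 306.5 N
τ_a = K_W·8F_aD/(πd³) = 1.3811 × 14.581 = 20.137 MPa
τ_m = K_s·8F_mD/(πd³) = 1.1191 × 49.934 = 55.882 MPa
Goodman: 1/n_f = τ_a/S_se + τ_m/S_su = 20.137/524 + 55.882/1130 = 0.03843 + 0.04945 = 0.087883
n_f = 1/0.087883 = 11.38

11.4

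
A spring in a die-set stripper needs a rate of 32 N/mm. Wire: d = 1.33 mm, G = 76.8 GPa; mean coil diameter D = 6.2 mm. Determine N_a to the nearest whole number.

4

N_a = Gd⁴/(8D³k) = (76.8×10³ × 1.33⁴)/(8 × 6.2³ × 32)
    = 240308 / 61012 = 3.939 → 4 coils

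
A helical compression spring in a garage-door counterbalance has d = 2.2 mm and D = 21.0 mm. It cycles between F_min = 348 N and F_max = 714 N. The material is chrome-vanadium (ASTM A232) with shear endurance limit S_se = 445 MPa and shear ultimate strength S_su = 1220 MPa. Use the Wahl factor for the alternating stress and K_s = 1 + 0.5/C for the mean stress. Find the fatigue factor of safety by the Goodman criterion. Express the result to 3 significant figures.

0.214

C = D/d = 21.0/2.2 = 9.5455; K_W = (4C−1)/(4C−4)+0.615/C = 1.1522; K_s = 1+0.5/C = 1.0524
F_a = (F_max−F_min)/2 = 183 N; F_m = (F_max+F_min)/2 = 531 N
τ_a = K_W·8F_aD/(πd³) = 1.1522 × 919.06 = 1058.9 MPa
τ_m = K_s·8F_mD/(πd³) = 1.0524 × 2666.8 = 2806.5 MPa
Goodman: 1/n_f = τ_a/S_se + τ_m/S_su = 1058.9/445 + 2806.5/1220 = 2.37962 + 2.30038 = 4.68
n_f = 1/4.68 = 0.2137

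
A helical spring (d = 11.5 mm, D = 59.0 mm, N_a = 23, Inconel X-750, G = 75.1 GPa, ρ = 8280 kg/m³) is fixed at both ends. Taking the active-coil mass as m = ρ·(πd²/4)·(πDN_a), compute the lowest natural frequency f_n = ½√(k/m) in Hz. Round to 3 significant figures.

k = Gd⁴/(8D³N_a) = (75.1×10³)(11.5⁴)/(8·59.0³·23) = 34.758 N/mm = 34758 N/m
Wire length L = πDN_a = π·59.0·23 = 4263.1 mm
m = ρ·(πd²/4)·L = 8280 × 103.87×10⁻⁶ m² × 4.2631 m = 3.6664 kg
f_n = ½√(k/m) = 0.5·√(34758/3.6664) = 0.5·√(9480.1) = 48.683 Hz

48.7 Hz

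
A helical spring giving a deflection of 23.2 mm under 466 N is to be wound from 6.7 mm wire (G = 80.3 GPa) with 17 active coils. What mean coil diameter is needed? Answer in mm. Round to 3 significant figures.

39.0 mm

Required rate k = F/δ = 466/23.2 = 20.086 N/mm
D = (Gd⁴/(8N_a·k))^(1/3) = (80.3×10³·6.7⁴/(8·17·20.086))^(1/3)
  = (59234.9)^(1/3) = 38.9816 mm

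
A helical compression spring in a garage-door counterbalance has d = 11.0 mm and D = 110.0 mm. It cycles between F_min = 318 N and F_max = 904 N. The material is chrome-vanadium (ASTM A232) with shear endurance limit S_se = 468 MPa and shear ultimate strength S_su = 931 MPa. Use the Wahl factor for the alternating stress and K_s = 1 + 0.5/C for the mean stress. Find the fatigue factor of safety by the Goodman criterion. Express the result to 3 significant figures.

3.38

C = D/d = 110.0/11.0 = 10.0000; K_W = (4C−1)/(4C−4)+0.615/C = 1.1448; K_s = 1+0.5/C = 1.0500
F_a = (F_max−F_min)/2 = 293 N; F_m = (F_max+F_min)/2 = 611 N
τ_a = K_W·8F_aD/(πd³) = 1.1448 × 61.663 = 70.593 MPa
τ_m = K_s·8F_mD/(πd³) = 1.0500 × 128.59 = 135.02 MPa
Goodman: 1/n_f = τ_a/S_se + τ_m/S_su = 70.593/468 + 135.02/931 = 0.15084 + 0.14502 = 0.29586
n_f = 1/0.29586 = 3.38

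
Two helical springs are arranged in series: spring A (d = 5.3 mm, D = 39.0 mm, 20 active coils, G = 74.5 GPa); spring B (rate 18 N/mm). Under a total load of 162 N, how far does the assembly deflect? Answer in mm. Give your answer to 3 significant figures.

k_A = Gd⁴/(8D³N_a) = (74.5×10³)(5.3⁴)/(8·39.0³·20) = 6.1936 N/mm
Series: 1/k_eq = 1/6.1936 + 1/18 = 0.21701; k_eq = 4.6081 N/mm
δ = F/k_eq = 162/4.6081 = 35.156 mm

35.2 mm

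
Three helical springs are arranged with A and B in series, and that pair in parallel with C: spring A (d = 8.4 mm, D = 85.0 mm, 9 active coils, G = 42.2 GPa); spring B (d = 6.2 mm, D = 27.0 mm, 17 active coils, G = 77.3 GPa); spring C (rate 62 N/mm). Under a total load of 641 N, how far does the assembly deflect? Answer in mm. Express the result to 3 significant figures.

9.67 mm

k_A = Gd⁴/(8D³N_a) = (42.2×10³)(8.4⁴)/(8·85.0³·9) = 4.7516 N/mm
k_B = Gd⁴/(8D³N_a) = (77.3×10³)(6.2⁴)/(8·27.0³·17) = 42.669 N/mm
Springs A,B series: k_AB = 1/(1/4.7516+1/42.669) = 4.2755 N/mm; parallel with C: k_eq = 4.2755+62 = 66.275 N/mm
δ = F/k_eq = 641/66.275 = 9.6718 mm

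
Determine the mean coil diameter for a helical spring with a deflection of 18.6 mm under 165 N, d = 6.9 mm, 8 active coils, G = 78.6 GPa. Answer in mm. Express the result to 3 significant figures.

68.0 mm

Required rate k = F/δ = 165/18.6 = 8.871 N/mm
D = (Gd⁴/(8N_a·k))^(1/3) = (78.6×10³·6.9⁴/(8·8·8.871))^(1/3)
  = (313811)^(1/3) = 67.9552 mm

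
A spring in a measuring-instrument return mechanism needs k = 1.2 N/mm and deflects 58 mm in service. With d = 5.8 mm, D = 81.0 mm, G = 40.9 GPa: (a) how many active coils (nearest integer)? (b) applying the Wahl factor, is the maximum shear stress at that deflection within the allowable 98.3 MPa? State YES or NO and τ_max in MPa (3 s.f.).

(a) 9 coils; (b) YES, τ_max = 81.7 MPa

N_a = Gd⁴/(8D³k) = (40.9×10³)(5.8⁴)/(8·81.0³·1.2) = 9.072 → N_a = 9
Actual rate k = Gd⁴/(8D³·9) = 1.2096 N/mm
Working load F = kδ = 1.2096·58 = 70.158 N
C = 81.0/5.8 = 13.9655; K_W = (4C−1)/(4C−4)+0.615/C = 1.1019
τ_max = K_W·8FD/(πd³) = 1.1019·74.168 = 81.724 MPa
τ_max ≤ 98.3 MPa → acceptable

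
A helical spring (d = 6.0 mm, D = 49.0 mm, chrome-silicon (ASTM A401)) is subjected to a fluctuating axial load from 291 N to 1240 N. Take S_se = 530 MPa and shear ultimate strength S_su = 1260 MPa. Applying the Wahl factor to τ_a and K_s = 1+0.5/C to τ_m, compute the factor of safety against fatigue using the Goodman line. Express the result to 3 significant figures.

1.02

C = D/d = 49.0/6.0 = 8.1667; K_W = (4C−1)/(4C−4)+0.615/C = 1.1800; K_s = 1+0.5/C = 1.0612
F_a = (F_max−F_min)/2 = 474.5 N; F_m = (F_max+F_min)/2 = 765.5 N
τ_a = K_W·8F_aD/(πd³) = 1.1800 × 274.11 = 323.43 MPa
τ_m = K_s·8F_mD/(πd³) = 1.0612 × 442.21 = 469.28 MPa
Goodman: 1/n_f = τ_a/S_se + τ_m/S_su = 323.43/530 + 469.28/1260 = 0.61025 + 0.37245 = 0.9827
n_f = 1/0.9827 = 1.018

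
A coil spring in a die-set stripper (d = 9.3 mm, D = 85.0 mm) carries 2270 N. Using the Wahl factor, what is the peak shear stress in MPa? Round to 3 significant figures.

Spring index C = D/d = 85.0/9.3 = 9.1398
K_W = (4C−1)/(4C−4) + 0.615/C = 35.559/32.559 + 0.0673 = 1.1594
τ₀ = 8FD/(πd³) = 8·2270·85.0/(π·9.3³) = 1.5436e+06/2527 = 610.85 MPa
τ_max = K·τ₀ = 1.1594 × 610.85 = 708.24 MPa

708 MPa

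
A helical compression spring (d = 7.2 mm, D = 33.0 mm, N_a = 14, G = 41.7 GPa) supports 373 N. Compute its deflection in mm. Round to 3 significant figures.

13.4 mm

k = Gd⁴/(8D³N_a) = (41.7×10³)(7.2⁴)/(8·33.0³·14) = 27.842 N/mm
δ = F/k = 373 / 27.842 = 13.397 mm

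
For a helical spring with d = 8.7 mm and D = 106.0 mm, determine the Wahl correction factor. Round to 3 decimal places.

1.118

C = D/d = 106.0/8.7 = 12.1839
K_W = (4C−1)/(4C−4) + 0.615/C = 47.736/44.736 + 0.0505 = 1.1175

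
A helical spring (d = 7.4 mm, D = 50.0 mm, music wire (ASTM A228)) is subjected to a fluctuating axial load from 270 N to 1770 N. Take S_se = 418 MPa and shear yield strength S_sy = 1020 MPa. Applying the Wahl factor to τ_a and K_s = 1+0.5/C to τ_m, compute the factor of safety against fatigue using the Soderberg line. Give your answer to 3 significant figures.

0.975

C = D/d = 50.0/7.4 = 6.7568; K_W = (4C−1)/(4C−4)+0.615/C = 1.2213; K_s = 1+0.5/C = 1.0740
F_a = (F_max−F_min)/2 = 750 N; F_m = (F_max+F_min)/2 = 1020 N
τ_a = K_W·8F_aD/(πd³) = 1.2213 × 235.65 = 287.81 MPa
τ_m = K_s·8F_mD/(πd³) = 1.0740 × 320.49 = 344.21 MPa
Soderberg: 1/n_f = τ_a/S_se + τ_m/S_sy = 287.81/418 + 344.21/1020 = 0.68853 + 0.33746 = 1.026
n_f = 1/1.026 = 0.9747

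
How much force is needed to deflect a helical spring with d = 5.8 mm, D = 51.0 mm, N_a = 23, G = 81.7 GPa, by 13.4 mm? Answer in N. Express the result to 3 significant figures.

k = Gd⁴/(8D³N_a) = (81.7×10³)(5.8⁴)/(8·51.0³·23) = 3.788 N/mm
F = k·δ = 3.788 × 13.4 = 50.759 N

50.8 N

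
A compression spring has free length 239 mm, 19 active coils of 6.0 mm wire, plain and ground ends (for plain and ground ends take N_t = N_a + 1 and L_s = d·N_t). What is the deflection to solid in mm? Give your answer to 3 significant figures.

119 mm

N_t = 20; L_s = 6.0·20 = 120 mm
δ_solid = L₀ − L_s = 239 − 120 = 119 mm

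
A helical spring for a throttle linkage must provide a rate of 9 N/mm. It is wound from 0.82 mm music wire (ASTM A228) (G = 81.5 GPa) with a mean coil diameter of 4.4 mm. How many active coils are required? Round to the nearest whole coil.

6

N_a = Gd⁴/(8D³k) = (81.5×10³ × 0.82⁴)/(8 × 4.4³ × 9)
    = 36847.9 / 6133.25 = 6.008 → 6 coils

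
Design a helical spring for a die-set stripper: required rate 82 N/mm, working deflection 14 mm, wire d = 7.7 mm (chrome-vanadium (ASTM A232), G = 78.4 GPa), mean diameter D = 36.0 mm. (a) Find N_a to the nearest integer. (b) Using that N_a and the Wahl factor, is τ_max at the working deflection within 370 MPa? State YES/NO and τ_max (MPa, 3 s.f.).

N_a = Gd⁴/(8D³k) = (78.4×10³)(7.7⁴)/(8·36.0³·82) = 9.005 → N_a = 9
Actual rate k = Gd⁴/(8D³·9) = 82.043 N/mm
Working load F = kδ = 82.043·14 = 1148.6 N
C = 36.0/7.7 = 4.6753; K_W = (4C−1)/(4C−4)+0.615/C = 1.3356
τ_max = K_W·8FD/(πd³) = 1.3356·230.64 = 308.05 MPa
τ_max ≤ 370 MPa → acceptable

(a) 9 coils; (b) YES, τ_max = 308 MPa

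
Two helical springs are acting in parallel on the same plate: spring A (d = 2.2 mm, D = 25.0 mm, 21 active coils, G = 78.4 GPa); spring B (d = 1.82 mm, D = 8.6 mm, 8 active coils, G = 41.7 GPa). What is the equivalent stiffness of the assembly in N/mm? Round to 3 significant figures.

11.9 N/mm

k_A = Gd⁴/(8D³N_a) = (78.4×10³)(2.2⁴)/(8·25.0³·21) = 0.69964 N/mm
k_B = Gd⁴/(8D³N_a) = (41.7×10³)(1.82⁴)/(8·8.6³·8) = 11.239 N/mm
Parallel: k_eq = 0.69964 + 11.239 = 11.939 N/mm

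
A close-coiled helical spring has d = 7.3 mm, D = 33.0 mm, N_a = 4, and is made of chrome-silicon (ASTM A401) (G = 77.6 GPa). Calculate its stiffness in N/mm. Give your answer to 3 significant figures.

k = Gd⁴/(8D³N_a) = (77.6×10³ × 7.3⁴) / (8 × 33.0³ × 4)
  = 2.2037e+08 / 1.14998e+06 = 191.63 N/mm

192 N/mm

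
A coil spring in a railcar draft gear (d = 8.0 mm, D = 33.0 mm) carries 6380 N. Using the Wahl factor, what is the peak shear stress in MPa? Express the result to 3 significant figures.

Spring index C = D/d = 33.0/8.0 = 4.1250
K_W = (4C−1)/(4C−4) + 0.615/C = 15.500/12.500 + 0.1491 = 1.3891
τ₀ = 8FD/(πd³) = 8·6380·33.0/(π·8.0³) = 1.68432e+06/1608.5 = 1047.1 MPa
τ_max = K·τ₀ = 1.3891 × 1047.1 = 1454.6 MPa

1450 MPa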